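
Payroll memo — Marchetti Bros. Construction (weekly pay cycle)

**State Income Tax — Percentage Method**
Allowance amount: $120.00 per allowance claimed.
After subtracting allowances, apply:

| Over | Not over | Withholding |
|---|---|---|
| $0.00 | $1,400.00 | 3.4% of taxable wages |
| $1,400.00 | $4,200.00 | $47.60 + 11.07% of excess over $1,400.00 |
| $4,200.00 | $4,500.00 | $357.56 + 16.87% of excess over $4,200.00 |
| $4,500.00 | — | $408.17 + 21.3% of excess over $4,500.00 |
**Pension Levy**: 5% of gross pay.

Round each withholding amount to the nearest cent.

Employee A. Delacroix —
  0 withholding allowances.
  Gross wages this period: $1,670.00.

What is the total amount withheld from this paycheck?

State Income Tax: taxable = $1,670.00
  $47.60 + 11.07% × ($1,670.00 − $1,400.00) = $47.60 + 11.07% × $270.00 = $77.49
Pension Levy: 5% × $1,670.00 = $83.50
Total: $77.49 + $83.50 = $160.99

$160.99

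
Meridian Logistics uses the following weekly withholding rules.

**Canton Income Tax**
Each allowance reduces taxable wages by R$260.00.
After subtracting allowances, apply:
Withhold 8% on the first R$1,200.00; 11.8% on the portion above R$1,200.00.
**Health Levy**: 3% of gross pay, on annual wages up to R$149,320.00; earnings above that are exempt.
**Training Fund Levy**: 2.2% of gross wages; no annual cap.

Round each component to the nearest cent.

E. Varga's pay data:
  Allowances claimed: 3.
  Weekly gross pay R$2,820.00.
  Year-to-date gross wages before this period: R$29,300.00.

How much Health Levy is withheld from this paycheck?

Health Levy: 3% × R$2,820.00 = R$84.60

R$84.60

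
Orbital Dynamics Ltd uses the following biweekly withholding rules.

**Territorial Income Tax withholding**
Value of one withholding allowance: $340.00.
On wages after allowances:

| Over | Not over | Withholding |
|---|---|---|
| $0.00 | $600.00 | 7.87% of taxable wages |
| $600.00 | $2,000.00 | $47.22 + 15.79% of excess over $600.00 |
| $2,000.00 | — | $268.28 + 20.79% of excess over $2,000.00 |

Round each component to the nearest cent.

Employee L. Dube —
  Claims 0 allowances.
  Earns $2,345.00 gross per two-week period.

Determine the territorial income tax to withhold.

$340.01

Territorial Income Tax: taxable = $2,345.00
  $268.28 + 20.79% × ($2,345.00 − $2,000.00) = $268.28 + 20.79% × $345.00 = $340.01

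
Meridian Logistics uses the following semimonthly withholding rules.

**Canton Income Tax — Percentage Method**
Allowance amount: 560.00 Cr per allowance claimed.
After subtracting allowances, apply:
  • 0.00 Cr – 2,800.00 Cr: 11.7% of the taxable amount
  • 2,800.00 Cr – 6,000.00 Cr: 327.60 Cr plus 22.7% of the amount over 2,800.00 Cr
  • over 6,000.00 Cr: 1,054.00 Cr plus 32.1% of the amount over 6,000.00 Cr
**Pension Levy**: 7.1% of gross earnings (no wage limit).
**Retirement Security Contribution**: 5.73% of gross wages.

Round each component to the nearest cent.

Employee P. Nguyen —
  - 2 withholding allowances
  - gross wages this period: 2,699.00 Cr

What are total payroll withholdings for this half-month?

531.02 Cr

Canton Income Tax: taxable = 2,699.00 Cr − 2×560.00 Cr = 1,579.00 Cr
  11.7% × 1,579.00 Cr = 184.74 Cr
Pension Levy: 7.1% × 2,699.00 Cr = 191.63 Cr
Retirement Security Contribution: 5.73% × 2,699.00 Cr = 154.65 Cr
Total: 184.74 Cr + 191.63 Cr + 154.65 Cr = 531.02 Cr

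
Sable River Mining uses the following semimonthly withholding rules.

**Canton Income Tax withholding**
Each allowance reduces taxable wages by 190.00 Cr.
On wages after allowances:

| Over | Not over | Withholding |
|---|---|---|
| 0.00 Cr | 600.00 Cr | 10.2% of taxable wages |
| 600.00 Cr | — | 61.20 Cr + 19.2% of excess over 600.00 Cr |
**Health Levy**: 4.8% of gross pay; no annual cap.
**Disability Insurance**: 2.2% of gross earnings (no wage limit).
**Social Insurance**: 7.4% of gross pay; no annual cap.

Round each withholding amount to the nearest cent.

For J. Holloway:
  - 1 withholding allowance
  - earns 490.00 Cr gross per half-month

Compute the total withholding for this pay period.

Canton Income Tax: taxable = 490.00 Cr − 1×190.00 Cr = 300.00 Cr
  10.2% × 300.00 Cr = 30.60 Cr
Health Levy: 4.8% × 490.00 Cr = 23.52 Cr
Disability Insurance: 2.2% × 490.00 Cr = 10.78 Cr
Social Insurance: 7.4% × 490.00 Cr = 36.26 Cr
Total: 30.60 Cr + 23.52 Cr + 10.78 Cr + 36.26 Cr = 101.16 Cr

101.16 Cr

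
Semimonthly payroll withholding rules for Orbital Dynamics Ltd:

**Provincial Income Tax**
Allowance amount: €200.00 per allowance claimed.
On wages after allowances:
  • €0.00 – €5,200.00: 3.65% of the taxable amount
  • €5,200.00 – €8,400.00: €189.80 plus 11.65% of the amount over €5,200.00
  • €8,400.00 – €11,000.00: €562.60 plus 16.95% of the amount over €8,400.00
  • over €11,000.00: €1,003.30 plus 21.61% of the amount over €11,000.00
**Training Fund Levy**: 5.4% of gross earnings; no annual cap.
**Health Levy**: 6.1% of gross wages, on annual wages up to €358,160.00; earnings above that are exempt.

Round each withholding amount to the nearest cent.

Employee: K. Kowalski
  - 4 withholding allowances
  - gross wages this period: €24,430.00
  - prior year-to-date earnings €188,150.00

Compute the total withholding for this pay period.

Provincial Income Tax: taxable = €24,430.00 − 4×€200.00 = €23,630.00
  €1,003.30 + 21.61% × (€23,630.00 − €11,000.00) = €1,003.30 + 21.61% × €12,630.00 = €3,732.64
Training Fund Levy: 5.4% × €24,430.00 = €1,319.22
Health Levy: 6.1% × €24,430.00 = €1,490.23
Total: €3,732.64 + €1,319.22 + €1,490.23 = €6,542.09

€6,542.09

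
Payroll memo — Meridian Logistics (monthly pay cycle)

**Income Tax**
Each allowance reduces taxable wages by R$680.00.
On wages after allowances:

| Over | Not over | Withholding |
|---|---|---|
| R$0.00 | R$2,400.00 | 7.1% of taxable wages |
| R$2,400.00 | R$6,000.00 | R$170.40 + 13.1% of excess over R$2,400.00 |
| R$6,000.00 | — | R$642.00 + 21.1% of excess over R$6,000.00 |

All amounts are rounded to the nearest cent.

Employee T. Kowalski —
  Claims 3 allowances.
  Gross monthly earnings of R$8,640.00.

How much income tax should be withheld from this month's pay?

Income Tax: taxable = R$8,640.00 − 3×R$680.00 = R$6,600.00
  R$642.00 + 21.1% × (R$6,600.00 − R$6,000.00) = R$642.00 + 21.1% × R$600.00 = R$768.60

R$768.60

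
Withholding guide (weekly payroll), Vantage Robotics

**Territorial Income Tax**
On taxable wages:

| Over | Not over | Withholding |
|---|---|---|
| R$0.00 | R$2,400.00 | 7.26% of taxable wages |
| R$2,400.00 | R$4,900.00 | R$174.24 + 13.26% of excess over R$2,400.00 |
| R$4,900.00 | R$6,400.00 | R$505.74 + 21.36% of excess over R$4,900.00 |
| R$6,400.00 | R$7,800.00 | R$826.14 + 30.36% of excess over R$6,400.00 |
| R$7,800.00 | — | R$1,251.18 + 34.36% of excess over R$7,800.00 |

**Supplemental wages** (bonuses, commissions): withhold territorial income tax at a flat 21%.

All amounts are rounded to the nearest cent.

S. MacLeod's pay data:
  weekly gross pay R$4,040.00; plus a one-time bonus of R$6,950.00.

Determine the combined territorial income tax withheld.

R$1,851.20

Territorial Income Tax: taxable = R$4,040.00
  R$174.24 + 13.26% × (R$4,040.00 − R$2,400.00) = R$174.24 + 13.26% × R$1,640.00 = R$391.70
Supplemental (21% flat on bonus): 21% × R$6,950.00 = R$1,459.50
Total territorial income tax: R$391.70 + R$1,459.50 = R$1,851.20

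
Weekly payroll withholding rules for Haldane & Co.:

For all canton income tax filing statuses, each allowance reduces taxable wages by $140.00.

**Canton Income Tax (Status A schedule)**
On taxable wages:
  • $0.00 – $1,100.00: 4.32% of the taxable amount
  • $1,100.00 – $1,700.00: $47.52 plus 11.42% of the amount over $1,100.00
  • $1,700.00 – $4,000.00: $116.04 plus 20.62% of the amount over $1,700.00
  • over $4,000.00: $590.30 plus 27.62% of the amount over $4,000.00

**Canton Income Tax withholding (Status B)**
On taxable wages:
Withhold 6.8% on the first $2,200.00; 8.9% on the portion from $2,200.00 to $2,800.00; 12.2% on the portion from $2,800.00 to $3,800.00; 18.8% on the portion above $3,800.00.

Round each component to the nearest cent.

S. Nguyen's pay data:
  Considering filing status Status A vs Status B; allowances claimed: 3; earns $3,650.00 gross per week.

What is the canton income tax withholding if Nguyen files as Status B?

Canton Income Tax (Status B): taxable = $3,650.00 − 3×$140.00 = $3,230.00
  $203.00 + 12.2% × ($3,230.00 − $2,800.00) = $203.00 + 12.2% × $430.00 = $255.46

$255.46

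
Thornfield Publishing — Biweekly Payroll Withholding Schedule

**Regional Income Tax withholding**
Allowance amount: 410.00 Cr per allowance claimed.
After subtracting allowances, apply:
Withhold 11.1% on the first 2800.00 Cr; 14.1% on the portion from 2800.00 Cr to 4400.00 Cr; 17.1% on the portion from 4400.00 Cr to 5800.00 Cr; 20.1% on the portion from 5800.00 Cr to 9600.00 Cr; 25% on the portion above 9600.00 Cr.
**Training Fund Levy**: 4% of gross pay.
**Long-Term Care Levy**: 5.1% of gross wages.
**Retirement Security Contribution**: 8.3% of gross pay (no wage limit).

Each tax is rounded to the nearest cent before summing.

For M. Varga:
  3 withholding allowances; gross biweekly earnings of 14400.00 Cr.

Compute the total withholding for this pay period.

Regional Income Tax: taxable = 14400.00 Cr − 3×410.00 Cr = 13170.00 Cr
  1539.60 Cr + 25% × (13170.00 Cr − 9600.00 Cr) = 1539.60 Cr + 25% × 3570.00 Cr = 2432.10 Cr
Training Fund Levy: 4% × 14400.00 Cr = 576.00 Cr
Long-Term Care Levy: 5.1% × 14400.00 Cr = 734.40 Cr
Retirement Security Contribution: 8.3% × 14400.00 Cr = 1195.20 Cr
Total: 2432.10 Cr + 576.00 Cr + 734.40 Cr + 1195.20 Cr = 4937.70 Cr

4937.70 Cr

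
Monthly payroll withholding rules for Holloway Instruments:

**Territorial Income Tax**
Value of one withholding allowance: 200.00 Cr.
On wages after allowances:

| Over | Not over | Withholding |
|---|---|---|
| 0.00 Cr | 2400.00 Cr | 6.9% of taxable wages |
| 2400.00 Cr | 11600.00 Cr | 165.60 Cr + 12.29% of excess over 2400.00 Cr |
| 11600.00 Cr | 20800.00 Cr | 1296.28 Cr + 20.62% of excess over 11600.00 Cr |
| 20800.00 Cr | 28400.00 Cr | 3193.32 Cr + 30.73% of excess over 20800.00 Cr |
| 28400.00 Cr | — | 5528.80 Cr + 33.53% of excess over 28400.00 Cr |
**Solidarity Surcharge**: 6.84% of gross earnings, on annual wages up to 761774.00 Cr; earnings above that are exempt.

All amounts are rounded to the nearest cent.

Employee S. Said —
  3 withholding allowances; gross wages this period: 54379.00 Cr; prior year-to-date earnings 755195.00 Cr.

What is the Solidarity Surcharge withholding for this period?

Solidarity Surcharge: cap 761774.00 Cr − YTD 755195.00 Cr = 6579.00 Cr subject; 6.84% × 6579.00 Cr = 450.00 Cr

450.00 Cr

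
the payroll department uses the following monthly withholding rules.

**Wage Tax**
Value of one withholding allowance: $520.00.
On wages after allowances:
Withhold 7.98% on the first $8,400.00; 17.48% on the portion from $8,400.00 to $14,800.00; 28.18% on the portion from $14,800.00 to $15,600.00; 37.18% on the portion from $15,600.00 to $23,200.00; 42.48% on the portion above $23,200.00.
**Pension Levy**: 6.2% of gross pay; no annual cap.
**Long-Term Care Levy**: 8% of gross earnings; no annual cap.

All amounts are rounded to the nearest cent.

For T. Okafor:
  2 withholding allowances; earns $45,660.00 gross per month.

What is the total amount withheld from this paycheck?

$20,423.10

Wage Tax: taxable = $45,660.00 − 2×$520.00 = $44,620.00
  $4,840.16 + 42.48% × ($44,620.00 − $23,200.00) = $4,840.16 + 42.48% × $21,420.00 = $13,939.38
Pension Levy: 6.2% × $45,660.00 = $2,830.92
Long-Term Care Levy: 8% × $45,660.00 = $3,652.80
Total: $13,939.38 + $2,830.92 + $3,652.80 = $20,423.10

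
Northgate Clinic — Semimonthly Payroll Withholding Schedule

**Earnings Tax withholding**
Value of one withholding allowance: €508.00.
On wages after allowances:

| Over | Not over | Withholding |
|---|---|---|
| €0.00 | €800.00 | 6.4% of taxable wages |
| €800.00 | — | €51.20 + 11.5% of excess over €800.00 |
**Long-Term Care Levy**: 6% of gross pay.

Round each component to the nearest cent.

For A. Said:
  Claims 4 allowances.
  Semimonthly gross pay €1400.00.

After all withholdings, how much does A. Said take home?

€1316.00

Earnings Tax: taxable = €1400.00 − 4×€508.00 = €-632.00
  Taxable ≤ 0 → €0.00
Long-Term Care Levy: 6% × €1400.00 = €84.00
Total withheld: €0.00 + €84.00 = €84.00
Net pay: €1400.00 − €84.00 = €1316.00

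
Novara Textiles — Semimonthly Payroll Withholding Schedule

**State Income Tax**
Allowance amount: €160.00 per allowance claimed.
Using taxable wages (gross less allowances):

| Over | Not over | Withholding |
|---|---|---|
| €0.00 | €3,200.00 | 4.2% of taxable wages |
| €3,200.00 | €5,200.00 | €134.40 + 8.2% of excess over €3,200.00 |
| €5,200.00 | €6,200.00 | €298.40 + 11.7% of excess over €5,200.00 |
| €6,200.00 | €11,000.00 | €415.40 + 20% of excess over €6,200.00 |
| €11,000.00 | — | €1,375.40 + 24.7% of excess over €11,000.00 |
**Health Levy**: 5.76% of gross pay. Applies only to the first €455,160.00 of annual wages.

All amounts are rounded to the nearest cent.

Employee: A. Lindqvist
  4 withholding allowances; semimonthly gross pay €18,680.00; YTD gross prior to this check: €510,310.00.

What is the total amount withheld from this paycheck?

State Income Tax: taxable = €18,680.00 − 4×€160.00 = €18,040.00
  €1,375.40 + 24.7% × (€18,040.00 − €11,000.00) = €1,375.40 + 24.7% × €7,040.00 = €3,114.28
Health Levy: YTD €510,310.00 ≥ cap €455,160.00 → €0.00
Total: €3,114.28 + €0.00 = €3,114.28

€3,114.28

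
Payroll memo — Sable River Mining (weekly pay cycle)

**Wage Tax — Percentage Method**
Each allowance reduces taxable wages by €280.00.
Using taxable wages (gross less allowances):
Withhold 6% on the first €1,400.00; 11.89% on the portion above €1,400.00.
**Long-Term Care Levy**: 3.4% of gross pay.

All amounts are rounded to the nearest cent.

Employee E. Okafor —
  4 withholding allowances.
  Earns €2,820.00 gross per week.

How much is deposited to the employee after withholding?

Wage Tax: taxable = €2,820.00 − 4×€280.00 = €1,700.00
  €84.00 + 11.89% × (€1,700.00 − €1,400.00) = €84.00 + 11.89% × €300.00 = €119.67
Long-Term Care Levy: 3.4% × €2,820.00 = €95.88
Total withheld: €119.67 + €95.88 = €215.55
Net pay: €2,820.00 − €215.55 = €2,604.45

€2,604.45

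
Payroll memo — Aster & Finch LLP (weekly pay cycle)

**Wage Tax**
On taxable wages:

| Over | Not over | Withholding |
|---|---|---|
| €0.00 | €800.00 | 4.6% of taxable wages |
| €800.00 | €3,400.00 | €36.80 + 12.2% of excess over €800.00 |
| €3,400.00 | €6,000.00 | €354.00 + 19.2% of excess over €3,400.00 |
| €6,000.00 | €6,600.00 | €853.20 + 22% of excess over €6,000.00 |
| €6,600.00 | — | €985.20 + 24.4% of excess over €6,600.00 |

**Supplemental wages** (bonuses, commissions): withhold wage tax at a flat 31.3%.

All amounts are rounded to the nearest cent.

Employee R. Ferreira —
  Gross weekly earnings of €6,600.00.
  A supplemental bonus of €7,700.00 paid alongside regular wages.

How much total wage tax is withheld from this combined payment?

Wage Tax: taxable = €6,600.00
  €853.20 + 22% × (€6,600.00 − €6,000.00) = €853.20 + 22% × €600.00 = €985.20
Supplemental (31.3% flat on bonus): 31.3% × €7,700.00 = €2,410.10
Total wage tax: €985.20 + €2,410.10 = €3,395.30

€3,395.30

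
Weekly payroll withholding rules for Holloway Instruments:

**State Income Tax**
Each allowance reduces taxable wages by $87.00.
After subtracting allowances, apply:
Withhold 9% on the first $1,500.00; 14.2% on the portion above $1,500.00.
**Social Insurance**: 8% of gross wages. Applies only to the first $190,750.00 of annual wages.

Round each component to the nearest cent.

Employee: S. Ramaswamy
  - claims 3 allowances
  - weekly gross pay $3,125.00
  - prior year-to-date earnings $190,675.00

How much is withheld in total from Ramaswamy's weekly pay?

$334.69

State Income Tax: taxable = $3,125.00 − 3×$87.00 = $2,864.00
  $135.00 + 14.2% × ($2,864.00 − $1,500.00) = $135.00 + 14.2% × $1,364.00 = $328.69
Social Insurance: cap $190,750.00 − YTD $190,675.00 = $75.00 subject; 8% × $75.00 = $6.00
Total: $328.69 + $6.00 = $334.69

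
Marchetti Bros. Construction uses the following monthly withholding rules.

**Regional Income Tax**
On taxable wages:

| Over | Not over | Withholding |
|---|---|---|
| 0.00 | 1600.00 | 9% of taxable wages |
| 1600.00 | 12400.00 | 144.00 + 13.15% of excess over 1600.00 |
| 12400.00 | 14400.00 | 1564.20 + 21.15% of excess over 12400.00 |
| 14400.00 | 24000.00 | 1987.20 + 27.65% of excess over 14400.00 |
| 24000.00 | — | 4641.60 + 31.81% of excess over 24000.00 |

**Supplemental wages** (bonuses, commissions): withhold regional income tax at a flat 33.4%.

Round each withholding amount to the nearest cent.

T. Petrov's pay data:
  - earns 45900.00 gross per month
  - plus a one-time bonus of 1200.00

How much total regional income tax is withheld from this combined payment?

12008.79

Regional Income Tax: taxable = 45900.00
  4641.60 + 31.81% × (45900.00 − 24000.00) = 4641.60 + 31.81% × 21900.00 = 11607.99
Supplemental (33.4% flat on bonus): 33.4% × 1200.00 = 400.80
Total regional income tax: 11607.99 + 400.80 = 12008.79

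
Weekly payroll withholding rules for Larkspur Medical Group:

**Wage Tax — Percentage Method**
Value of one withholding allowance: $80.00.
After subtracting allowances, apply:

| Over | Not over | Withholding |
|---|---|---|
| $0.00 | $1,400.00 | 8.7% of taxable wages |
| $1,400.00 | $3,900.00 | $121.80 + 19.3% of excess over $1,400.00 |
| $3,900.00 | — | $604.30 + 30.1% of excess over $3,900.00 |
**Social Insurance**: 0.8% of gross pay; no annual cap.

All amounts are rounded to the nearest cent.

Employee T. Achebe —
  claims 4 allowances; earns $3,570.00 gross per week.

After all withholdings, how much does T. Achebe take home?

$3,062.59

Wage Tax: taxable = $3,570.00 − 4×$80.00 = $3,250.00
  $121.80 + 19.3% × ($3,250.00 − $1,400.00) = $121.80 + 19.3% × $1,850.00 = $478.85
Social Insurance: 0.8% × $3,570.00 = $28.56
Total withheld: $478.85 + $28.56 = $507.41
Net pay: $3,570.00 − $507.41 = $3,062.59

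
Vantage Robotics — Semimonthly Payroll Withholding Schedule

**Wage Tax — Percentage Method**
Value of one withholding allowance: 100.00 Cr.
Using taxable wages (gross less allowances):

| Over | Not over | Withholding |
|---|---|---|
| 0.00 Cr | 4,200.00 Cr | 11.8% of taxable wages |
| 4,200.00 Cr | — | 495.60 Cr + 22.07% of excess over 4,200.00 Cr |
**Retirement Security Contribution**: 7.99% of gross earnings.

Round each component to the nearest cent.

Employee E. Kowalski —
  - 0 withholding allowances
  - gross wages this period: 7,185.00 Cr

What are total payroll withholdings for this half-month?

1,728.47 Cr

Wage Tax: taxable = 7,185.00 Cr
  495.60 Cr + 22.07% × (7,185.00 Cr − 4,200.00 Cr) = 495.60 Cr + 22.07% × 2,985.00 Cr = 1,154.39 Cr
Retirement Security Contribution: 7.99% × 7,185.00 Cr = 574.08 Cr
Total: 1,154.39 Cr + 574.08 Cr = 1,728.47 Cr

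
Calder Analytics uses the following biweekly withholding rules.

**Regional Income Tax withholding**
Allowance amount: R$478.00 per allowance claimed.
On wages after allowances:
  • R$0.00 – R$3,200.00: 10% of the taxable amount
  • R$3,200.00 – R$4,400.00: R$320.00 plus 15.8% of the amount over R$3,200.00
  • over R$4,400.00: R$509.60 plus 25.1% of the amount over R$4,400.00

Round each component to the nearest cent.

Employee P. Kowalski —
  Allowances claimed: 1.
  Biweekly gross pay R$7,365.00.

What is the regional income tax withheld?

R$1,133.84

Regional Income Tax: taxable = R$7,365.00 − 1×R$478.00 = R$6,887.00
  R$509.60 + 25.1% × (R$6,887.00 − R$4,400.00) = R$509.60 + 25.1% × R$2,487.00 = R$1,133.84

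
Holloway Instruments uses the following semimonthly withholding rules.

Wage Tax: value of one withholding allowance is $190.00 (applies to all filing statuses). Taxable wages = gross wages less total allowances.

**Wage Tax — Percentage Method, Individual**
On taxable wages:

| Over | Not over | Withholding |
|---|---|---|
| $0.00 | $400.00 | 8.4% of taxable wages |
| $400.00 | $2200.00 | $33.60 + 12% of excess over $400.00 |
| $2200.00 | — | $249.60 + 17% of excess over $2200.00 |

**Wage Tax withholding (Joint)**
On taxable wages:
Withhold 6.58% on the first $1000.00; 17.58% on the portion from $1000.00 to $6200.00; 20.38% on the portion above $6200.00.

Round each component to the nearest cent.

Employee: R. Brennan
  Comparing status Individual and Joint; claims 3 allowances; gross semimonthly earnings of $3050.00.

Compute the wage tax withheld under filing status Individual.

$297.20

Wage Tax (Individual): taxable = $3050.00 − 3×$190.00 = $2480.00
  $249.60 + 17% × ($2480.00 − $2200.00) = $249.60 + 17% × $280.00 = $297.20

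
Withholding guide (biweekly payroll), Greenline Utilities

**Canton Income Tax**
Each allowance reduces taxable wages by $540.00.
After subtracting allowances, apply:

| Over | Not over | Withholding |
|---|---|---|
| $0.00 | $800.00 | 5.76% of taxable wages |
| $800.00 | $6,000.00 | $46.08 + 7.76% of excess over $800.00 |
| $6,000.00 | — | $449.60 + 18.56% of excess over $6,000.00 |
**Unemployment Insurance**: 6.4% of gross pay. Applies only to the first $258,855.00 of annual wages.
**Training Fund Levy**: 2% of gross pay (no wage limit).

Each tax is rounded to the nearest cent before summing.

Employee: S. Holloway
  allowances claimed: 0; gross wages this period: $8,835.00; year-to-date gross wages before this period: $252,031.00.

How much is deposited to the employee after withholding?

Canton Income Tax: taxable = $8,835.00
  $449.60 + 18.56% × ($8,835.00 − $6,000.00) = $449.60 + 18.56% × $2,835.00 = $975.78
Unemployment Insurance: cap $258,855.00 − YTD $252,031.00 = $6,824.00 subject; 6.4% × $6,824.00 = $436.74
Training Fund Levy: 2% × $8,835.00 = $176.70
Total withheld: $975.78 + $436.74 + $176.70 = $1,589.22
Net pay: $8,835.00 − $1,589.22 = $7,245.78

$7,245.78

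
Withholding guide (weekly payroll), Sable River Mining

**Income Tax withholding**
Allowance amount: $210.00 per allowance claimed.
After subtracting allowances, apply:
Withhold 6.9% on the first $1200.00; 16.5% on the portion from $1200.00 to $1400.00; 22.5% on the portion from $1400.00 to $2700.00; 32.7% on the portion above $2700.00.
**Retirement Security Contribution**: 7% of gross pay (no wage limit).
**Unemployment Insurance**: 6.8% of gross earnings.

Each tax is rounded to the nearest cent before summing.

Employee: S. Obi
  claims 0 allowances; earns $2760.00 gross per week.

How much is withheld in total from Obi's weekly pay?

$808.80

Income Tax: taxable = $2760.00
  $408.30 + 32.7% × ($2760.00 − $2700.00) = $408.30 + 32.7% × $60.00 = $427.92
Retirement Security Contribution: 7% × $2760.00 = $193.20
Unemployment Insurance: 6.8% × $2760.00 = $187.68
Total: $427.92 + $193.20 + $187.68 = $808.80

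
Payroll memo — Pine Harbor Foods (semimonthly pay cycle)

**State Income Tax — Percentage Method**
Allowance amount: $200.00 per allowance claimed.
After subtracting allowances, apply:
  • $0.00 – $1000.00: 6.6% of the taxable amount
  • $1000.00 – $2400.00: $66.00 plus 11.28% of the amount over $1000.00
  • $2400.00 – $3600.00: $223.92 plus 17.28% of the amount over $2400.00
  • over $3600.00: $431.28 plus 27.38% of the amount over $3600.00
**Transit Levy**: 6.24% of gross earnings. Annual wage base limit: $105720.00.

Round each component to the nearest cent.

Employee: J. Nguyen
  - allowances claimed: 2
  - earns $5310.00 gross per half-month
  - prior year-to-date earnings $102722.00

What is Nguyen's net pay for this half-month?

$4332.96

State Income Tax: taxable = $5310.00 − 2×$200.00 = $4910.00
  $431.28 + 27.38% × ($4910.00 − $3600.00) = $431.28 + 27.38% × $1310.00 = $789.96
Transit Levy: cap $105720.00 − YTD $102722.00 = $2998.00 subject; 6.24% × $2998.00 = $187.08
Total withheld: $789.96 + $187.08 = $977.04
Net pay: $5310.00 − $977.04 = $4332.96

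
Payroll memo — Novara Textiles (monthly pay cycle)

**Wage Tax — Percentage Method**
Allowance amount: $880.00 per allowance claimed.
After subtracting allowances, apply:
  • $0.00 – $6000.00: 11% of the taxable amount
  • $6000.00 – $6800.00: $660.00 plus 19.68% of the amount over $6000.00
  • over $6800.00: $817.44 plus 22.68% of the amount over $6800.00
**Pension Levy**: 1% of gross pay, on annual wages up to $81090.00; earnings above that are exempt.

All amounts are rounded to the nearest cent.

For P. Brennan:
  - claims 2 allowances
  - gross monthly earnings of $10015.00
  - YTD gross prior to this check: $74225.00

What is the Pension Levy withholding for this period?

$68.65

Pension Levy: cap $81090.00 − YTD $74225.00 = $6865.00 subject; 1% × $6865.00 = $68.65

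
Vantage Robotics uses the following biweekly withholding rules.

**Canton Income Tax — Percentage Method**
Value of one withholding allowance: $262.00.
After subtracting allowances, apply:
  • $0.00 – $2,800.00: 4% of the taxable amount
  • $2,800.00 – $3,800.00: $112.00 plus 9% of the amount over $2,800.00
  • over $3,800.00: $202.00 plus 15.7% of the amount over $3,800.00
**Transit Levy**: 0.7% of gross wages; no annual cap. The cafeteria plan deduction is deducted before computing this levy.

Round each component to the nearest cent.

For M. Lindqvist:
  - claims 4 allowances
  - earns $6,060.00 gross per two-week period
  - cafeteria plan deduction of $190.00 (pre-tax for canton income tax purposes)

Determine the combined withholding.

Canton Income Tax: taxable = $6,060.00 − $190.00 − 4×$262.00 = $4,822.00
  $202.00 + 15.7% × ($4,822.00 − $3,800.00) = $202.00 + 15.7% × $1,022.00 = $362.45
Transit Levy: 0.7% × $5,870.00 = $41.09
Total: $362.45 + $41.09 = $403.54

$403.54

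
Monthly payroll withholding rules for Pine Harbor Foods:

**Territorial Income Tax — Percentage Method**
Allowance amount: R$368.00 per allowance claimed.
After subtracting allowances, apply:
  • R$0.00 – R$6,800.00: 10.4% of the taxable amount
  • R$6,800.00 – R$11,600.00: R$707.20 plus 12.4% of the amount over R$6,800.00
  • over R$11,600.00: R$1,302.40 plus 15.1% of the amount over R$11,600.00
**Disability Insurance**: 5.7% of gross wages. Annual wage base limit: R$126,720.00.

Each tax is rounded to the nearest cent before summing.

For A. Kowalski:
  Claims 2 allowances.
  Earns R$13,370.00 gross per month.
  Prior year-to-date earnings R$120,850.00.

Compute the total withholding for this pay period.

R$1,793.12

Territorial Income Tax: taxable = R$13,370.00 − 2×R$368.00 = R$12,634.00
  R$1,302.40 + 15.1% × (R$12,634.00 − R$11,600.00) = R$1,302.40 + 15.1% × R$1,034.00 = R$1,458.53
Disability Insurance: cap R$126,720.00 − YTD R$120,850.00 = R$5,870.00 subject; 5.7% × R$5,870.00 = R$334.59
Total: R$1,458.53 + R$334.59 = R$1,793.12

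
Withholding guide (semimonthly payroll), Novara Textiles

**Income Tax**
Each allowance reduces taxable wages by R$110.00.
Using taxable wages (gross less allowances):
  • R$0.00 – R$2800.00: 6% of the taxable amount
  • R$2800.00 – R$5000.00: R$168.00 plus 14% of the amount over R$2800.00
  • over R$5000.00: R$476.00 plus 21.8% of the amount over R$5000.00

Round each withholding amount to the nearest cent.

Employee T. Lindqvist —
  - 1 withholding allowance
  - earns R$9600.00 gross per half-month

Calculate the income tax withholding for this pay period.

Income Tax: taxable = R$9600.00 − 1×R$110.00 = R$9490.00
  R$476.00 + 21.8% × (R$9490.00 − R$5000.00) = R$476.00 + 21.8% × R$4490.00 = R$1454.82

R$1454.82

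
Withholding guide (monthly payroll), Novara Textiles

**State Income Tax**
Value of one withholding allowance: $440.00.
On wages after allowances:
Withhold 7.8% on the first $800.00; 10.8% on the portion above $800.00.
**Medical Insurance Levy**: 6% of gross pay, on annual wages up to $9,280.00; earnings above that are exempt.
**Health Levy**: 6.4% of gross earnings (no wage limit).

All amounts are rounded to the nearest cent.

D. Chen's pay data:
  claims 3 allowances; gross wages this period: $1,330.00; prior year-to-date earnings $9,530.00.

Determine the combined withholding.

State Income Tax: taxable = $1,330.00 − 3×$440.00 = $10.00
  7.8% × $10.00 = $0.78
Medical Insurance Levy: YTD $9,530.00 ≥ cap $9,280.00 → $0.00
Health Levy: 6.4% × $1,330.00 = $85.12
Total: $0.78 + $0.00 + $85.12 = $85.90

$85.90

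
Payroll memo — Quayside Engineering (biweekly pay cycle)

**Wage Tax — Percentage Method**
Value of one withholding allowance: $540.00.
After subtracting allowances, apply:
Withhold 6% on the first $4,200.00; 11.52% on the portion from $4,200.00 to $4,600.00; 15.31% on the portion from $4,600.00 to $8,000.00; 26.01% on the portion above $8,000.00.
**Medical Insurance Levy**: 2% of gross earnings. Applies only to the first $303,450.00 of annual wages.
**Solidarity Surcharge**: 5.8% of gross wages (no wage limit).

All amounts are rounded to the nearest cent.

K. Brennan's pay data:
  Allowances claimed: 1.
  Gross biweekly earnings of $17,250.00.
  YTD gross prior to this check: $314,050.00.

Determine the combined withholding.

$4,084.59

Wage Tax: taxable = $17,250.00 − 1×$540.00 = $16,710.00
  $818.62 + 26.01% × ($16,710.00 − $8,000.00) = $818.62 + 26.01% × $8,710.00 = $3,084.09
Medical Insurance Levy: YTD $314,050.00 ≥ cap $303,450.00 → $0.00
Solidarity Surcharge: 5.8% × $17,250.00 = $1,000.50
Total: $3,084.09 + $0.00 + $1,000.50 = $4,084.59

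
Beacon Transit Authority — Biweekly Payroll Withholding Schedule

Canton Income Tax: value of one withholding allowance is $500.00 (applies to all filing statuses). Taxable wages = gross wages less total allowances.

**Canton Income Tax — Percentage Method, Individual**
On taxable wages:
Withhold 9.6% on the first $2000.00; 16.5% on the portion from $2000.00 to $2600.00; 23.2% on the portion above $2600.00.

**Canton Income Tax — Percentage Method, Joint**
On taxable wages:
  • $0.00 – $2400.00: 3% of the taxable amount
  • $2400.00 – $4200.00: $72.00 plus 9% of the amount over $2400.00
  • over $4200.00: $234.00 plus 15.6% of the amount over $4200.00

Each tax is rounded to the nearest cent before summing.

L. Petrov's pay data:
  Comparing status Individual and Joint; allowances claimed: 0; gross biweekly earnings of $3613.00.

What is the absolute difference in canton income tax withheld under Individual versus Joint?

Canton Income Tax (Individual): taxable = $3613.00
  $291.00 + 23.2% × ($3613.00 − $2600.00) = $291.00 + 23.2% × $1013.00 = $526.02
Canton Income Tax (Joint): taxable = $3613.00
  $72.00 + 9% × ($3613.00 − $2400.00) = $72.00 + 9% × $1213.00 = $181.17
Difference: |$526.02 − $181.17| = $344.85 (higher under Individual)

$344.85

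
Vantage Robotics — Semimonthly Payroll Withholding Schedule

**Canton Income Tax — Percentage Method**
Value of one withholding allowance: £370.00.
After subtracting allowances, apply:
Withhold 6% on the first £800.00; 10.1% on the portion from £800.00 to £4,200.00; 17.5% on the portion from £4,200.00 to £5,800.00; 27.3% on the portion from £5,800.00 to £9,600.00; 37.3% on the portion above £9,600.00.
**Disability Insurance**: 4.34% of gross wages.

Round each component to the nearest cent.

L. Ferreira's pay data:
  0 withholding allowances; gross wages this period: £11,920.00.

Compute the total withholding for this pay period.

Canton Income Tax: taxable = £11,920.00
  £1,708.80 + 37.3% × (£11,920.00 − £9,600.00) = £1,708.80 + 37.3% × £2,320.00 = £2,574.16
Disability Insurance: 4.34% × £11,920.00 = £517.33
Total: £2,574.16 + £517.33 = £3,091.49

£3,091.49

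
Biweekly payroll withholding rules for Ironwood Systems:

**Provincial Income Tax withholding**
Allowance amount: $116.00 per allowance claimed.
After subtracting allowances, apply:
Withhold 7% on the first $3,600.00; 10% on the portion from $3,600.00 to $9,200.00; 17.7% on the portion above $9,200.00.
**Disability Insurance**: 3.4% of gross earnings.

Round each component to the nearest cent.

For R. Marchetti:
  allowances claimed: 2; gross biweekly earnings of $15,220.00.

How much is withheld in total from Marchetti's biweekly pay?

Provincial Income Tax: taxable = $15,220.00 − 2×$116.00 = $14,988.00
  $812.00 + 17.7% × ($14,988.00 − $9,200.00) = $812.00 + 17.7% × $5,788.00 = $1,836.48
Disability Insurance: 3.4% × $15,220.00 = $517.48
Total: $1,836.48 + $517.48 = $2,353.96

$2,353.96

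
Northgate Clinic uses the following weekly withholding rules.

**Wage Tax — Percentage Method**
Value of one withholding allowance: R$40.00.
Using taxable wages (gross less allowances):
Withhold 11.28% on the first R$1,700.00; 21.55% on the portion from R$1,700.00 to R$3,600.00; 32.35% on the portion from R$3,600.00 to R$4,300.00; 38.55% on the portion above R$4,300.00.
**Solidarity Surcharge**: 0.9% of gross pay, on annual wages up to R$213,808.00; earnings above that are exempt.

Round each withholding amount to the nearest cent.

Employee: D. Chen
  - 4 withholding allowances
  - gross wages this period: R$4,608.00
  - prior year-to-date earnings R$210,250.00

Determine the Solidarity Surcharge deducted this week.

Solidarity Surcharge: cap R$213,808.00 − YTD R$210,250.00 = R$3,558.00 subject; 0.9% × R$3,558.00 = R$32.02

R$32.02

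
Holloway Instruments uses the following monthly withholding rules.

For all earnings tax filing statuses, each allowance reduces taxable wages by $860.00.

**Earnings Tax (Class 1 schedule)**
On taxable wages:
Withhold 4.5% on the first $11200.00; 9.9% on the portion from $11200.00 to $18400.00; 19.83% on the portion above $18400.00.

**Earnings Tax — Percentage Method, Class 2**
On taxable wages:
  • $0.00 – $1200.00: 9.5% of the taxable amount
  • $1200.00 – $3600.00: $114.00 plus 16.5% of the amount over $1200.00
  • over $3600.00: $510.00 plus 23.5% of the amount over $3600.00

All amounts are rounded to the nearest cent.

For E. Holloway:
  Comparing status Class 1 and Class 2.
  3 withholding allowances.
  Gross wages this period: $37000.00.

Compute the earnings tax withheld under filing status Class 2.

Earnings Tax (Class 2): taxable = $37000.00 − 3×$860.00 = $34420.00
  $510.00 + 23.5% × ($34420.00 − $3600.00) = $510.00 + 23.5% × $30820.00 = $7752.70

$7752.70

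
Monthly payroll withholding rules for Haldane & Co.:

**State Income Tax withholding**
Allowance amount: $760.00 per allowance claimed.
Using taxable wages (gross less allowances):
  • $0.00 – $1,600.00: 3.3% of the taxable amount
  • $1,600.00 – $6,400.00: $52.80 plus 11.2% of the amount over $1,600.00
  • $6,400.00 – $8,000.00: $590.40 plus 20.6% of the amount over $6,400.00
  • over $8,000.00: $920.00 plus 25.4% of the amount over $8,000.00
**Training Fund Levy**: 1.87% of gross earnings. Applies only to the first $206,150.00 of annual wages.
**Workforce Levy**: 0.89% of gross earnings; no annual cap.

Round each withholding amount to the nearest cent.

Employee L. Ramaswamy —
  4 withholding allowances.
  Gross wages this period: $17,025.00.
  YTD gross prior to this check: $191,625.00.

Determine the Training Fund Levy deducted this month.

Training Fund Levy: cap $206,150.00 − YTD $191,625.00 = $14,525.00 subject; 1.87% × $14,525.00 = $271.62

$271.62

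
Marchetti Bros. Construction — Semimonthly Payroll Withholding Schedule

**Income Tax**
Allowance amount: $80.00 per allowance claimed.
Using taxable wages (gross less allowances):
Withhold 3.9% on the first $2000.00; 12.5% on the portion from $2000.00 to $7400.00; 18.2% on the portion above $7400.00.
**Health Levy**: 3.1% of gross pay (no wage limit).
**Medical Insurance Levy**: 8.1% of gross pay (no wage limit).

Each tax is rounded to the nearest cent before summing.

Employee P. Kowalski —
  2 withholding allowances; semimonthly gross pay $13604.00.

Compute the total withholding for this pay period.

$3376.65

Income Tax: taxable = $13604.00 − 2×$80.00 = $13444.00
  $753.00 + 18.2% × ($13444.00 − $7400.00) = $753.00 + 18.2% × $6044.00 = $1853.01
Health Levy: 3.1% × $13604.00 = $421.72
Medical Insurance Levy: 8.1% × $13604.00 = $1101.92
Total: $1853.01 + $421.72 + $1101.92 = $3376.65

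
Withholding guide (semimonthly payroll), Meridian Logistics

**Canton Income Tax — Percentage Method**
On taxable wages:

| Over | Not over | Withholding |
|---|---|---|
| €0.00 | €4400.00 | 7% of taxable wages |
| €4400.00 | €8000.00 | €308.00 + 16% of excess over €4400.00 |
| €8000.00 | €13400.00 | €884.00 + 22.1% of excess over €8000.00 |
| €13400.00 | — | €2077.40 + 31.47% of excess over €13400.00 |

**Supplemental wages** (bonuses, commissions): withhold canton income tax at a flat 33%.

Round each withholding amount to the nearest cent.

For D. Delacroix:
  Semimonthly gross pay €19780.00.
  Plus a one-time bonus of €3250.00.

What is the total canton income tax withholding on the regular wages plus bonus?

Canton Income Tax: taxable = €19780.00
  €2077.40 + 31.47% × (€19780.00 − €13400.00) = €2077.40 + 31.47% × €6380.00 = €4085.19
Supplemental (33% flat on bonus): 33% × €3250.00 = €1072.50
Total canton income tax: €4085.19 + €1072.50 = €5157.69

€5157.69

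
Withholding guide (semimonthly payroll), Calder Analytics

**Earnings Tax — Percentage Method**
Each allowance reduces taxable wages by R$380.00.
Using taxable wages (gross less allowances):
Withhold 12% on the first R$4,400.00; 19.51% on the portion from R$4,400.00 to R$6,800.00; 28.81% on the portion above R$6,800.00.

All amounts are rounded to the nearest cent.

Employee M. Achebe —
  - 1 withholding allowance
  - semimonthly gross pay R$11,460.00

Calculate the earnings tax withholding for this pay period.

Earnings Tax: taxable = R$11,460.00 − 1×R$380.00 = R$11,080.00
  R$996.24 + 28.81% × (R$11,080.00 − R$6,800.00) = R$996.24 + 28.81% × R$4,280.00 = R$2,229.31

R$2,229.31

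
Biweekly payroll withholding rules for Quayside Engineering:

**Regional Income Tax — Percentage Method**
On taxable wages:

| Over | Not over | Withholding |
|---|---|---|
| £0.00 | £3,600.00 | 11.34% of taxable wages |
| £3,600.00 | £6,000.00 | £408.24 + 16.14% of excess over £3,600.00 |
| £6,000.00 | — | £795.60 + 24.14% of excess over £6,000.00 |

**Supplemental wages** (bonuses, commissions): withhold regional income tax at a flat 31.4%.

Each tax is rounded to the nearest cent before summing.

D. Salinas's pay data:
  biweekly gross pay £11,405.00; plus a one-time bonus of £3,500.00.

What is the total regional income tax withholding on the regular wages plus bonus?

Regional Income Tax: taxable = £11,405.00
  £795.60 + 24.14% × (£11,405.00 − £6,000.00) = £795.60 + 24.14% × £5,405.00 = £2,100.37
Supplemental (31.4% flat on bonus): 31.4% × £3,500.00 = £1,099.00
Total regional income tax: £2,100.37 + £1,099.00 = £3,199.37

£3,199.37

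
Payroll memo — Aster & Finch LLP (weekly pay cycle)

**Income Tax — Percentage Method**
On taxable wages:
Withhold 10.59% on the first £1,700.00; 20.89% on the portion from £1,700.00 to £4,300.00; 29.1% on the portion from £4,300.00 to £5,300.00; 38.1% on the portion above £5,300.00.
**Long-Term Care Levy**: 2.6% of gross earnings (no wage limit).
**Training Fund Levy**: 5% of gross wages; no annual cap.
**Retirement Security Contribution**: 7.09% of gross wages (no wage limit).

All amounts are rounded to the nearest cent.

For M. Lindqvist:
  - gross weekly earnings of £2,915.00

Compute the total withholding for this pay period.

Income Tax: taxable = £2,915.00
  £180.03 + 20.89% × (£2,915.00 − £1,700.00) = £180.03 + 20.89% × £1,215.00 = £433.84
Long-Term Care Levy: 2.6% × £2,915.00 = £75.79
Training Fund Levy: 5% × £2,915.00 = £145.75
Retirement Security Contribution: 7.09% × £2,915.00 = £206.67
Total: £433.84 + £75.79 + £145.75 + £206.67 = £862.05

£862.05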